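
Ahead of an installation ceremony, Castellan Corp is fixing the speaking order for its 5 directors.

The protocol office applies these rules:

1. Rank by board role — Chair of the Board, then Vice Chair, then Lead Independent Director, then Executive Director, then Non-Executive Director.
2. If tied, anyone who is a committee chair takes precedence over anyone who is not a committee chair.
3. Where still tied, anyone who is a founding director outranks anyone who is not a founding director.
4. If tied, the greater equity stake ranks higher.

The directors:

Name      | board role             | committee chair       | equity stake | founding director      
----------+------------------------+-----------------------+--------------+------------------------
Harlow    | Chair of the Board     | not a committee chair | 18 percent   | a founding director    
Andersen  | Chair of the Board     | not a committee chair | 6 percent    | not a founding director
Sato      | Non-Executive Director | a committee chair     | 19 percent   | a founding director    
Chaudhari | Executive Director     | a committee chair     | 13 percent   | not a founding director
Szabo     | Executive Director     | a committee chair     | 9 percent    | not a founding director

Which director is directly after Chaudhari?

By board role: Harlow and Andersen (Chair of the Board); then Chaudhari and Szabo (Executive Director); then Sato (Non-Executive Director).
Harlow and Andersen are each not a committee chair, so the next rule applies.
Among Harlow and Andersen, a founding director before not a founding director: Harlow (a founding director) before Andersen (not a founding director).
Chaudhari and Szabo are each a committee chair, so the next rule applies.
Chaudhari and Szabo are each not a founding director, so the next rule applies.
Among Chaudhari and Szabo, by equity stake (higher first): Chaudhari (13 percent) before Szabo (9 percent).
Order: Harlow, Andersen, Chaudhari, Szabo, Sato.

Szabo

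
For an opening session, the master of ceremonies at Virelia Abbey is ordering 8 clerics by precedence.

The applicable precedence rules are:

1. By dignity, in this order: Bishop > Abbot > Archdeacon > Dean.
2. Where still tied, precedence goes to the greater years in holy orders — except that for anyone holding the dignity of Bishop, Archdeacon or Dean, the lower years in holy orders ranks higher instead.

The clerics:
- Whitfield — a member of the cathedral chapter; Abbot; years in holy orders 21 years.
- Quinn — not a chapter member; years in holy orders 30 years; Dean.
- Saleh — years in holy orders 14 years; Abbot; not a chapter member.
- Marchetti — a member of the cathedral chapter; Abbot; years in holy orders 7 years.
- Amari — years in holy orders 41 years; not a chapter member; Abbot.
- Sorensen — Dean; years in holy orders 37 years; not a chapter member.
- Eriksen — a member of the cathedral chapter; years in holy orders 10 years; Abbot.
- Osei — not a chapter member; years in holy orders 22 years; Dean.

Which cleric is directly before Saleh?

By dignity: Amari, Whitfield, Saleh, Eriksen and Marchetti (Abbot); then Osei, Quinn and Sorensen (Dean).
Among Amari, Whitfield, Saleh, Eriksen and Marchetti, by years in holy orders (higher first): Amari (41 years) before Whitfield (21 years) before Saleh (14 years) before Eriksen (10 years) before Marchetti (7 years).
Among Osei, Quinn and Sorensen, by years in holy orders (lower first) (reversed rule for this group): Osei (22 years) before Quinn (30 years) before Sorensen (37 years).
Order: Amari, Whitfield, Saleh, Eriksen, Marchetti, Osei, Quinn, Sorensen.

Whitfield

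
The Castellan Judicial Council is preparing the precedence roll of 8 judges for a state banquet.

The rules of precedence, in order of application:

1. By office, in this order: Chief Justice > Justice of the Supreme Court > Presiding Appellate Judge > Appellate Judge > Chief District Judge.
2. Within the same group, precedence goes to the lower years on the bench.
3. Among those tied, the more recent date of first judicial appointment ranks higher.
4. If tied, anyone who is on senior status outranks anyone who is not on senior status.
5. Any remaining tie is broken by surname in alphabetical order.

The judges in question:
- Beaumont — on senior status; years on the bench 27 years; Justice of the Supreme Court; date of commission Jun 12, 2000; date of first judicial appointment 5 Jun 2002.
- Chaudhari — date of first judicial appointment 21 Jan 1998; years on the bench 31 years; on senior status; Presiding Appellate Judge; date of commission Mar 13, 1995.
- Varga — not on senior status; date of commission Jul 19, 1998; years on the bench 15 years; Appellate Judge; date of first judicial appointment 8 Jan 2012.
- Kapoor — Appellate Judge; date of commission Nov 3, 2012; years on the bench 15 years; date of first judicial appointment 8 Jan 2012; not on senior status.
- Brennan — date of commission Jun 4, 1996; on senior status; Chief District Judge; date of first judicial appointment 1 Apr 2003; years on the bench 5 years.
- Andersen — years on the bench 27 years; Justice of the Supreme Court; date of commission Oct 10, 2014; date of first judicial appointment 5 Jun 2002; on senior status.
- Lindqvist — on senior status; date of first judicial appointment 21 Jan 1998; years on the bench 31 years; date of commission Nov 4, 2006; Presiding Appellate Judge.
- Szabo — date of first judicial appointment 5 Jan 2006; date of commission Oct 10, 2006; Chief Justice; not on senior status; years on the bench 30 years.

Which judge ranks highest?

By office: Szabo (Chief Justice); then Andersen and Beaumont (Justice of the Supreme Court); then Chaudhari and Lindqvist (Presiding Appellate Judge); then Kapoor and Varga (Appellate Judge); then Brennan (Chief District Judge).
Andersen and Beaumont both have years on the bench 27 years, so the next rule applies.
Andersen and Beaumont both have date of first judicial appointment 5 Jun 2002, so the next rule applies.
Andersen and Beaumont are each on senior status, so the next rule applies.
Among Andersen and Beaumont, alphabetically by surname: Andersen before Beaumont.
Chaudhari and Lindqvist both have years on the bench 31 years, so the next rule applies.
Chaudhari and Lindqvist both have date of first judicial appointment 21 Jan 1998, so the next rule applies.
Chaudhari and Lindqvist are each on senior status, so the next rule applies.
Among Chaudhari and Lindqvist, alphabetically by surname: Chaudhari before Lindqvist.
Kapoor and Varga both have years on the bench 15 years, so the next rule applies.
Kapoor and Varga both have date of first judicial appointment 8 Jan 2012, so the next rule applies.
Kapoor and Varga are each not on senior status, so the next rule applies.
Among Kapoor and Varga, alphabetically by surname: Kapoor before Varga.
Order: Szabo, Andersen, Beaumont, Chaudhari, Lindqvist, Kapoor, Varga, Brennan.

Szabo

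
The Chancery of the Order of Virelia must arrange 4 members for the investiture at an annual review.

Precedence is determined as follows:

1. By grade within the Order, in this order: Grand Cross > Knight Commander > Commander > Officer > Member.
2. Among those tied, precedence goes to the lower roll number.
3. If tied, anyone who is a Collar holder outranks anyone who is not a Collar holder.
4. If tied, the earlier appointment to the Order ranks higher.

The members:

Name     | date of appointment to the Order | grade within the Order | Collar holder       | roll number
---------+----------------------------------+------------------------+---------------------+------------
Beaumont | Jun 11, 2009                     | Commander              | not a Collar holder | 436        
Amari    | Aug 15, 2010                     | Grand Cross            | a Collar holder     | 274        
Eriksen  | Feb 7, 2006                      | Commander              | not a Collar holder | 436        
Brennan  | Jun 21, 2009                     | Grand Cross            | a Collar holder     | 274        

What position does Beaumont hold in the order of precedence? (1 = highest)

4

By grade within the Order: Brennan and Amari (Grand Cross); then Eriksen and Beaumont (Commander).
Brennan and Amari both have roll number 274, so the next rule applies.
Brennan and Amari are each a Collar holder, so the next rule applies.
Among Brennan and Amari, by date of appointment to the Order (earlier first): Brennan (Jun 21, 2009) before Amari (Aug 15, 2010).
Eriksen and Beaumont both have roll number 436, so the next rule applies.
Eriksen and Beaumont are each not a Collar holder, so the next rule applies.
Among Eriksen and Beaumont, by date of appointment to the Order (earlier first): Eriksen (Feb 7, 2006) before Beaumont (Jun 11, 2009).
Order: Brennan, Amari, Eriksen, Beaumont. So position 4.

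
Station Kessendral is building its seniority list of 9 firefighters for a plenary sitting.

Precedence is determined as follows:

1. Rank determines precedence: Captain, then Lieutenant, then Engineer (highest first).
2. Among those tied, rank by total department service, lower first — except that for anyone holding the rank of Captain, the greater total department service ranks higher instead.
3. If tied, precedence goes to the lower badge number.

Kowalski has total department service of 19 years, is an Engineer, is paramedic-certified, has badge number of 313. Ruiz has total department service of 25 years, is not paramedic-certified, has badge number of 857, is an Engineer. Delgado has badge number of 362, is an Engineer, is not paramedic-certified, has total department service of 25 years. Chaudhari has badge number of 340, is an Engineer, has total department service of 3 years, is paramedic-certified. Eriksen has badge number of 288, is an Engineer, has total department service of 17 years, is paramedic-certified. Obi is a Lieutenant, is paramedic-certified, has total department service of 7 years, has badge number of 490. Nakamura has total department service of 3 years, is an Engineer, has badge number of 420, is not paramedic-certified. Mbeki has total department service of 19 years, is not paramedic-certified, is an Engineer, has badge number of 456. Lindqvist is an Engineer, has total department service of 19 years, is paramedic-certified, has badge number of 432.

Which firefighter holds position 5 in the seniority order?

By rank: Obi (Lieutenant); then Chaudhari, Nakamura, Eriksen, Kowalski, Lindqvist, Mbeki, Delgado and Ruiz (Engineer).
Among Chaudhari, Nakamura, Eriksen, Kowalski, Lindqvist, Mbeki, Delgado and Ruiz, by total department service (lower first): Chaudhari and Nakamura (3 years) before Eriksen (17 years) before Kowalski, Lindqvist and Mbeki (19 years) before Delgado and Ruiz (25 years).
Among Chaudhari and Nakamura, by badge number (lower first): Chaudhari (340) before Nakamura (420).
Among Kowalski, Lindqvist and Mbeki, by badge number (lower first): Kowalski (313) before Lindqvist (432) before Mbeki (456).
Among Delgado and Ruiz, by badge number (lower first): Delgado (362) before Ruiz (857).
Order: Obi, Chaudhari, Nakamura, Eriksen, Kowalski, Lindqvist, Mbeki, Delgado, Ruiz.

Kowalski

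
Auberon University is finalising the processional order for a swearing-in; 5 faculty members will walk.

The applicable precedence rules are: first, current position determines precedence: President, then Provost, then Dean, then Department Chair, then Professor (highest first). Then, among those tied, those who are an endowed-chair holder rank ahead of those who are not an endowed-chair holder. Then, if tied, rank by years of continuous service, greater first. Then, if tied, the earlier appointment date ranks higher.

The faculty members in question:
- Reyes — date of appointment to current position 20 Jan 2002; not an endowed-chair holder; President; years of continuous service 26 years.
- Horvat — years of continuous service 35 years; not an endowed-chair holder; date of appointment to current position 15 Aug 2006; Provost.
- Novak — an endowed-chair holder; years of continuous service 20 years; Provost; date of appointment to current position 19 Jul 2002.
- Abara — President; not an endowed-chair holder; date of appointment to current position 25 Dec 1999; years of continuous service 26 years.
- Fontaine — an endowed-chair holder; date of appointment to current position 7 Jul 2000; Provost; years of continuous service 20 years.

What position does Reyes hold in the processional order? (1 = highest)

By current position: Abara and Reyes (President); then Fontaine, Novak and Horvat (Provost).
Abara and Reyes are each not an endowed-chair holder, so the next rule applies.
Abara and Reyes both have years of continuous service 26 years, so the next rule applies.
Among Abara and Reyes, by date of appointment to current position (earlier first): Abara (25 Dec 1999) before Reyes (20 Jan 2002).
Among Fontaine, Novak and Horvat, an endowed-chair holder before not an endowed-chair holder: Fontaine and Novak (an endowed-chair holder) before Horvat (not an endowed-chair holder).
Fontaine and Novak both have years of continuous service 20 years, so the next rule applies.
Among Fontaine and Novak, by date of appointment to current position (earlier first): Fontaine (7 Jul 2000) before Novak (19 Jul 2002).
Order: Abara, Reyes, Fontaine, Novak, Horvat. So position 2.

2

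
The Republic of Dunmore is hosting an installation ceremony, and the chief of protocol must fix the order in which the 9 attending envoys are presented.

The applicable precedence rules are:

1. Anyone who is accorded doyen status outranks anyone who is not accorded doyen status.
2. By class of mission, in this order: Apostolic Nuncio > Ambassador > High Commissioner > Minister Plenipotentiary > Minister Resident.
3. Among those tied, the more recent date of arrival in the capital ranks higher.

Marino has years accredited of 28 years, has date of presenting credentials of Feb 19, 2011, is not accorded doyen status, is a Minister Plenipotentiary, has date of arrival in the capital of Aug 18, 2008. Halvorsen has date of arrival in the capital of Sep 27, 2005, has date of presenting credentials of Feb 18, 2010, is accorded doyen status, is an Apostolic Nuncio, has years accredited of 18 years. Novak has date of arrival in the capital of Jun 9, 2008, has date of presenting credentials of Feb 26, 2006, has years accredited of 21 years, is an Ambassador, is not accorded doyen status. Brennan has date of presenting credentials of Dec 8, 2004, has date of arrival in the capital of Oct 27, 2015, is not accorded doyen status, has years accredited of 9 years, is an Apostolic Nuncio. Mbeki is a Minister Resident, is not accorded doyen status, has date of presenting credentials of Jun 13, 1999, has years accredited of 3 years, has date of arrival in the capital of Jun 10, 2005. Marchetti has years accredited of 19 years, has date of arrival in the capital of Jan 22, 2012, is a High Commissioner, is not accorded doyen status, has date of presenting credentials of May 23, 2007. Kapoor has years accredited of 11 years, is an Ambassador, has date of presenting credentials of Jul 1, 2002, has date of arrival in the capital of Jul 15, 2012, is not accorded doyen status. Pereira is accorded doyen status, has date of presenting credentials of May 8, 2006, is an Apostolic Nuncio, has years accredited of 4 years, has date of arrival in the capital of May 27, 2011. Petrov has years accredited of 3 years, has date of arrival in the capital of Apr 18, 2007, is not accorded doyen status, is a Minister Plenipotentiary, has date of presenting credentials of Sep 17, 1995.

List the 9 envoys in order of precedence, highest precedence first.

Pereira, Halvorsen, Brennan, Kapoor, Novak, Marchetti, Marino, Petrov, Mbeki

By the first rule: Pereira and Halvorsen (both accorded doyen status); then Brennan, Kapoor, Novak, Marchetti, Marino, Petrov and Mbeki (each not accorded doyen status).
Pereira and Halvorsen are each Apostolic Nuncio, so the next rule applies.
Among Pereira and Halvorsen, by date of arrival in the capital (later first): Pereira (May 27, 2011) before Halvorsen (Sep 27, 2005).
Among Brennan, Kapoor, Novak, Marchetti, Marino, Petrov and Mbeki, by class of mission: Brennan (Apostolic Nuncio) before Kapoor and Novak (Ambassador) before Marchetti (High Commissioner) before Marino and Petrov (Minister Plenipotentiary) before Mbeki (Minister Resident).
Among Kapoor and Novak, by date of arrival in the capital (later first): Kapoor (Jul 15, 2012) before Novak (Jun 9, 2008).
Among Marino and Petrov, by date of arrival in the capital (later first): Marino (Aug 18, 2008) before Petrov (Apr 18, 2007).
Full order: Pereira, Halvorsen, Brennan, Kapoor, Novak, Marchetti, Marino, Petrov, Mbeki.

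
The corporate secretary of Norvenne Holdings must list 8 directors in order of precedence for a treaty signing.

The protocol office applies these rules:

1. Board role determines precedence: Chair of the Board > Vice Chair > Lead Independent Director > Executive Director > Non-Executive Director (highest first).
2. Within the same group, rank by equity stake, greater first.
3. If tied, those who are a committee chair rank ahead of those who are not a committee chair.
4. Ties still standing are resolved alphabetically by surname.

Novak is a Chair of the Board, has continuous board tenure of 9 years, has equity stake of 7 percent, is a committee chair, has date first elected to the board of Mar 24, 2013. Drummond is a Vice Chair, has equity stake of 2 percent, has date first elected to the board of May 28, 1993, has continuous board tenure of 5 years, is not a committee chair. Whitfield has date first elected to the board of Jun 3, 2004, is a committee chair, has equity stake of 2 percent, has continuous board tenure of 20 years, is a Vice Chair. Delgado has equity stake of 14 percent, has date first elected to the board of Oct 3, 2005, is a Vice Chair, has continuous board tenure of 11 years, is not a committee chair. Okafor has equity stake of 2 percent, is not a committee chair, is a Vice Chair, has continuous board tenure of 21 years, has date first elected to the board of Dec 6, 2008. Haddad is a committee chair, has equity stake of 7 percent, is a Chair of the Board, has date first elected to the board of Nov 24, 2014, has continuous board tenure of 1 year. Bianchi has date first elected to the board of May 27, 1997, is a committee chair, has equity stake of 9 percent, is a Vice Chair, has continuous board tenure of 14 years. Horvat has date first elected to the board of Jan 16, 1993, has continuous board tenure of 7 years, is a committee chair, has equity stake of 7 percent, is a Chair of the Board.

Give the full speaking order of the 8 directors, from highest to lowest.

Haddad, Horvat, Novak, Delgado, Bianchi, Whitfield, Drummond, Okafor

By board role: Haddad, Horvat and Novak (Chair of the Board); then Delgado, Bianchi, Whitfield, Drummond and Okafor (Vice Chair).
Haddad, Horvat and Novak all have equity stake 7 percent, so the next rule applies.
Haddad, Horvat and Novak are each a committee chair, so the next rule applies.
Among Haddad, Horvat and Novak, alphabetically by surname: Haddad before Horvat before Novak.
Among Delgado, Bianchi, Whitfield, Drummond and Okafor, by equity stake (higher first): Delgado (14 percent) before Bianchi (9 percent) before Whitfield, Drummond and Okafor (2 percent).
Among Whitfield, Drummond and Okafor, a committee chair before not a committee chair: Whitfield (a committee chair) before Drummond and Okafor (not a committee chair).
Among Drummond and Okafor, alphabetically by surname: Drummond before Okafor.
Full order: Haddad, Horvat, Novak, Delgado, Bianchi, Whitfield, Drummond, Okafor.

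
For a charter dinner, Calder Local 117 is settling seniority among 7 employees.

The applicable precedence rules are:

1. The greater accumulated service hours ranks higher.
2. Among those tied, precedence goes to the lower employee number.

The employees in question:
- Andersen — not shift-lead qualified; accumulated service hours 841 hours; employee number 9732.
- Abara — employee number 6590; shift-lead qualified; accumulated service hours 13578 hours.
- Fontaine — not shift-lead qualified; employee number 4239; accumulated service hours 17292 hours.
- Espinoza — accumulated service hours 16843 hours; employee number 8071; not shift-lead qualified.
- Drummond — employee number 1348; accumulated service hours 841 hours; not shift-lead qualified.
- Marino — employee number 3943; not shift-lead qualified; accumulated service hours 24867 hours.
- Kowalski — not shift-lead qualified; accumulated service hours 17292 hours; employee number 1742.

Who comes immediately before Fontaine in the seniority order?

By accumulated service hours (higher first): Marino (24867 hours); then Kowalski and Fontaine (both 17292 hours); then Espinoza (16843 hours); then Abara (13578 hours); then Drummond and Andersen (both 841 hours).
Among Kowalski and Fontaine, by employee number (lower first): Kowalski (1742) before Fontaine (4239).
Among Drummond and Andersen, by employee number (lower first): Drummond (1348) before Andersen (9732).
Order: Marino, Kowalski, Fontaine, Espinoza, Abara, Drummond, Andersen.

Kowalski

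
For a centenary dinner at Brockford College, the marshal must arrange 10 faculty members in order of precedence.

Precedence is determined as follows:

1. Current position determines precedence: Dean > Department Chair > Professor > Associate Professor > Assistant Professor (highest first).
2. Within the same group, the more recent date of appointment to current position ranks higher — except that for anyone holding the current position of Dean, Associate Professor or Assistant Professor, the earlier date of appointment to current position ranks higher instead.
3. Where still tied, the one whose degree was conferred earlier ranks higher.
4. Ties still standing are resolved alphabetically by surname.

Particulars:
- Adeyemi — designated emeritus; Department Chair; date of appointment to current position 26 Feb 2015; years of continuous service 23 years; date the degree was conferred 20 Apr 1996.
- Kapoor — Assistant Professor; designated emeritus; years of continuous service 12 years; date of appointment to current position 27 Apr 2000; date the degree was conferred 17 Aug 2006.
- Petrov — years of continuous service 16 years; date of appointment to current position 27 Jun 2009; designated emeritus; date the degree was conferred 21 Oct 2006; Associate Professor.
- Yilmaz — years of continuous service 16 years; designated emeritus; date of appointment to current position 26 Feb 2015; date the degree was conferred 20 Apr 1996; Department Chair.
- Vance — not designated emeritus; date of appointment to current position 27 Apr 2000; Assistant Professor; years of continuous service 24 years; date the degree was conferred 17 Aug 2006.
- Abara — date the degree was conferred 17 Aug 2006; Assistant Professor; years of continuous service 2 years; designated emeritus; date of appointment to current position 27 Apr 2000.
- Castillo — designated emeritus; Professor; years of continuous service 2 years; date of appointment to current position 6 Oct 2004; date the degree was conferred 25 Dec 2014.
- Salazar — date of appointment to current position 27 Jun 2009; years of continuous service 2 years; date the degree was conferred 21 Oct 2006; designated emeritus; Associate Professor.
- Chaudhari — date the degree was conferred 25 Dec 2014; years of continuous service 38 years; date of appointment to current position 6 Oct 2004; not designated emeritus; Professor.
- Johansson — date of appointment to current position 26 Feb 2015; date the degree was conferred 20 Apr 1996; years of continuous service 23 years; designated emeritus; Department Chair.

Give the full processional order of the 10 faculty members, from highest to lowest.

Adeyemi, Johansson, Yilmaz, Castillo, Chaudhari, Petrov, Salazar, Abara, Kapoor, Vance

By current position: Adeyemi, Johansson and Yilmaz (Department Chair); then Castillo and Chaudhari (Professor); then Petrov and Salazar (Associate Professor); then Abara, Kapoor and Vance (Assistant Professor).
Adeyemi, Johansson and Yilmaz all have date of appointment to current position 26 Feb 2015, so the next rule applies.
Adeyemi, Johansson and Yilmaz all have date the degree was conferred 20 Apr 1996, so the next rule applies.
Among Adeyemi, Johansson and Yilmaz, alphabetically by surname: Adeyemi before Johansson before Yilmaz.
Castillo and Chaudhari both have date of appointment to current position 6 Oct 2004, so the next rule applies.
Castillo and Chaudhari both have date the degree was conferred 25 Dec 2014, so the next rule applies.
Among Castillo and Chaudhari, alphabetically by surname: Castillo before Chaudhari.
Petrov and Salazar both have date of appointment to current position 27 Jun 2009, so the next rule applies.
Petrov and Salazar both have date the degree was conferred 21 Oct 2006, so the next rule applies.
Among Petrov and Salazar, alphabetically by surname: Petrov before Salazar.
Abara, Kapoor and Vance all have date of appointment to current position 27 Apr 2000, so the next rule applies.
Abara, Kapoor and Vance all have date the degree was conferred 17 Aug 2006, so the next rule applies.
Among Abara, Kapoor and Vance, alphabetically by surname: Abara before Kapoor before Vance.
Full order: Adeyemi, Johansson, Yilmaz, Castillo, Chaudhari, Petrov, Salazar, Abara, Kapoor, Vance.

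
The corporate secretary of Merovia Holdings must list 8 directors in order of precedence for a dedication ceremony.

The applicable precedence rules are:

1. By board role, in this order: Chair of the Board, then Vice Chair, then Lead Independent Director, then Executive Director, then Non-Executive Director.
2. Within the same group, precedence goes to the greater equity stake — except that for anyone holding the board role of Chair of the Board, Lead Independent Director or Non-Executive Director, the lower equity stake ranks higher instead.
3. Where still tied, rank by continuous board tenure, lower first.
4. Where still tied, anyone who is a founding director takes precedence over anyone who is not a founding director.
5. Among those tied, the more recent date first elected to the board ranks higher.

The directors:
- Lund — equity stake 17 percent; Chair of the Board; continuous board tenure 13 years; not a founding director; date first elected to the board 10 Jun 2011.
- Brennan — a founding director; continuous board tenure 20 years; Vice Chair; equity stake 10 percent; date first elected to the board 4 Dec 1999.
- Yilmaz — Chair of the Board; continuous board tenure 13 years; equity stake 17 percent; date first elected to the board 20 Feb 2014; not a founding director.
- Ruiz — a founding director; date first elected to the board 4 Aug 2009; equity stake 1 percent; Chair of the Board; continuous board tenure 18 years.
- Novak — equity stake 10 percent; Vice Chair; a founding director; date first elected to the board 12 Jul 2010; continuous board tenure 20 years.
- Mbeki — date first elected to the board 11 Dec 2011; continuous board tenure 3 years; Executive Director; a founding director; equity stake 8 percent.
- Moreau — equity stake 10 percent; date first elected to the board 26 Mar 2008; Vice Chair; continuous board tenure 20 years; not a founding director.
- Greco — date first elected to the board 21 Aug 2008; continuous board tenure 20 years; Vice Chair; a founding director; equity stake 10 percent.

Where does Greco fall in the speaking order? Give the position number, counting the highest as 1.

5

By board role: Ruiz, Yilmaz and Lund (Chair of the Board); then Novak, Greco, Brennan and Moreau (Vice Chair); then Mbeki (Executive Director).
Among Ruiz, Yilmaz and Lund, by equity stake (lower first) (reversed rule for this group): Ruiz (1 percent) before Yilmaz and Lund (17 percent).
Yilmaz and Lund both have continuous board tenure 13 years, so the next rule applies.
Yilmaz and Lund are each not a founding director, so the next rule applies.
Among Yilmaz and Lund, by date first elected to the board (later first): Yilmaz (20 Feb 2014) before Lund (10 Jun 2011).
Novak, Greco, Brennan and Moreau all have equity stake 10 percent, so the next rule applies.
Novak, Greco, Brennan and Moreau all have continuous board tenure 20 years, so the next rule applies.
Among Novak, Greco, Brennan and Moreau, a founding director before not a founding director: Novak, Greco and Brennan (a founding director) before Moreau (not a founding director).
Among Novak, Greco and Brennan, by date first elected to the board (later first): Novak (12 Jul 2010) before Greco (21 Aug 2008) before Brennan (4 Dec 1999).
Order: Ruiz, Yilmaz, Lund, Novak, Greco, Brennan, Moreau, Mbeki. So position 5.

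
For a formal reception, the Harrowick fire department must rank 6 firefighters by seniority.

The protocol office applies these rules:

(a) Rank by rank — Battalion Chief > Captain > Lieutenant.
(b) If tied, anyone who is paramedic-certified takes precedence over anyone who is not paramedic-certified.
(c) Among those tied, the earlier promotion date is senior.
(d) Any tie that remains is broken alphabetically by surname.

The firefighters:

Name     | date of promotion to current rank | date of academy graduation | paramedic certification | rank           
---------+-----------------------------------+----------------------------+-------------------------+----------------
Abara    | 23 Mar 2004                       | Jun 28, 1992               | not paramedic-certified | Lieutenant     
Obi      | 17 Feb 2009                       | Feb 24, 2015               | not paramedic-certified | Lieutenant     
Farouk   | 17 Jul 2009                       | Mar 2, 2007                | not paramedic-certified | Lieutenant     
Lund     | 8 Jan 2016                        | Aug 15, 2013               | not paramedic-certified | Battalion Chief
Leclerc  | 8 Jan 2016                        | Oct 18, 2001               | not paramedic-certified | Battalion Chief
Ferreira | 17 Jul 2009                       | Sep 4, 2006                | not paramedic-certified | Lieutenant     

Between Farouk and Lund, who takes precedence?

By rank: Leclerc and Lund (Battalion Chief); then Abara, Obi, Farouk and Ferreira (Lieutenant).
Leclerc and Lund are each not paramedic-certified, so the next rule applies.
Leclerc and Lund both have date of promotion to current rank 8 Jan 2016, so the next rule applies.
Among Leclerc and Lund, alphabetically by surname: Leclerc before Lund.
Abara, Obi, Farouk and Ferreira are each not paramedic-certified, so the next rule applies.
Among Abara, Obi, Farouk and Ferreira, by date of promotion to current rank (earlier first): Abara (23 Mar 2004) before Obi (17 Feb 2009) before Farouk and Ferreira (17 Jul 2009).
Among Farouk and Ferreira, alphabetically by surname: Farouk before Ferreira.
So Lund takes precedence.

Lund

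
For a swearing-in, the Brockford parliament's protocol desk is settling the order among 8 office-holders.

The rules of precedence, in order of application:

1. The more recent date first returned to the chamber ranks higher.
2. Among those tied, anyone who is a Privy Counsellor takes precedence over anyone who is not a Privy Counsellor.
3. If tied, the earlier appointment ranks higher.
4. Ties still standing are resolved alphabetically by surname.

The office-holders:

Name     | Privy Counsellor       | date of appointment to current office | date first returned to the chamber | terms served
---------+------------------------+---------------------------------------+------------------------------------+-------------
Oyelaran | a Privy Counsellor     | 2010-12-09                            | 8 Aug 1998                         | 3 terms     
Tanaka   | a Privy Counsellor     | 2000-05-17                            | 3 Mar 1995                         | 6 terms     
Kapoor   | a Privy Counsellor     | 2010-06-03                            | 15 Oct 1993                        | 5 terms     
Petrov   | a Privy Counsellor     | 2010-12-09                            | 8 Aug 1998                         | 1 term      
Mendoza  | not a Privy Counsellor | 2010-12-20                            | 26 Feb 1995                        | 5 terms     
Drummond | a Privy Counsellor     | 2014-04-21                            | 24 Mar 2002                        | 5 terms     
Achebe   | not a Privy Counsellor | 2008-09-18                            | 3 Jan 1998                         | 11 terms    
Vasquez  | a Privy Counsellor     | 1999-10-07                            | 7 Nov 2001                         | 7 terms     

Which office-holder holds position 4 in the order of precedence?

By date first returned to the chamber (later first): Drummond (24 Mar 2002); then Vasquez (7 Nov 2001); then Oyelaran and Petrov (both 8 Aug 1998); then Achebe (3 Jan 1998); then Tanaka (3 Mar 1995); then Mendoza (26 Feb 1995); then Kapoor (15 Oct 1993).
Oyelaran and Petrov are each a Privy Counsellor, so the next rule applies.
Oyelaran and Petrov both have date of appointment to current office 2010-12-09, so the next rule applies.
Among Oyelaran and Petrov, alphabetically by surname: Oyelaran before Petrov.
Order: Drummond, Vasquez, Oyelaran, Petrov, Achebe, Tanaka, Mendoza, Kapoor.

Petrov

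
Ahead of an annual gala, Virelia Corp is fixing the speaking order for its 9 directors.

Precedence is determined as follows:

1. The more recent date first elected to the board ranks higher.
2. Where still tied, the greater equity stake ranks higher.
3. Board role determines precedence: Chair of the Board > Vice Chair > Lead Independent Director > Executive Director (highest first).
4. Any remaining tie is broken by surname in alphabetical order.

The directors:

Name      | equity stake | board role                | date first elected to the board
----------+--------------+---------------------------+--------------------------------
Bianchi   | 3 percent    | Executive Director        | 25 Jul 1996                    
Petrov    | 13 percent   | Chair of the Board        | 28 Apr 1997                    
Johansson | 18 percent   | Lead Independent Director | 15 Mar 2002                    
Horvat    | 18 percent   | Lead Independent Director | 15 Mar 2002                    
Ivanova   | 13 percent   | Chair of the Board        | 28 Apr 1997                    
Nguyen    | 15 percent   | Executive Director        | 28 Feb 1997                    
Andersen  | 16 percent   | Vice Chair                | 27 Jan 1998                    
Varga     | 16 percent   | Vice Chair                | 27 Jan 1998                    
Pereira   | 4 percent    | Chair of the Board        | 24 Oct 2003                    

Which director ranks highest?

By date first elected to the board (later first): Pereira (24 Oct 2003); then Horvat and Johansson (both 15 Mar 2002); then Andersen and Varga (both 27 Jan 1998); then Ivanova and Petrov (both 28 Apr 1997); then Nguyen (28 Feb 1997); then Bianchi (25 Jul 1996).
Horvat and Johansson both have equity stake 18 percent, so the next rule applies.
Horvat and Johansson are each Lead Independent Director, so the next rule applies.
Among Horvat and Johansson, alphabetically by surname: Horvat before Johansson.
Andersen and Varga both have equity stake 16 percent, so the next rule applies.
Andersen and Varga are each Vice Chair, so the next rule applies.
Among Andersen and Varga, alphabetically by surname: Andersen before Varga.
Ivanova and Petrov both have equity stake 13 percent, so the next rule applies.
Ivanova and Petrov are each Chair of the Board, so the next rule applies.
Among Ivanova and Petrov, alphabetically by surname: Ivanova before Petrov.
Order: Pereira, Horvat, Johansson, Andersen, Varga, Ivanova, Petrov, Nguyen, Bianchi.

Pereira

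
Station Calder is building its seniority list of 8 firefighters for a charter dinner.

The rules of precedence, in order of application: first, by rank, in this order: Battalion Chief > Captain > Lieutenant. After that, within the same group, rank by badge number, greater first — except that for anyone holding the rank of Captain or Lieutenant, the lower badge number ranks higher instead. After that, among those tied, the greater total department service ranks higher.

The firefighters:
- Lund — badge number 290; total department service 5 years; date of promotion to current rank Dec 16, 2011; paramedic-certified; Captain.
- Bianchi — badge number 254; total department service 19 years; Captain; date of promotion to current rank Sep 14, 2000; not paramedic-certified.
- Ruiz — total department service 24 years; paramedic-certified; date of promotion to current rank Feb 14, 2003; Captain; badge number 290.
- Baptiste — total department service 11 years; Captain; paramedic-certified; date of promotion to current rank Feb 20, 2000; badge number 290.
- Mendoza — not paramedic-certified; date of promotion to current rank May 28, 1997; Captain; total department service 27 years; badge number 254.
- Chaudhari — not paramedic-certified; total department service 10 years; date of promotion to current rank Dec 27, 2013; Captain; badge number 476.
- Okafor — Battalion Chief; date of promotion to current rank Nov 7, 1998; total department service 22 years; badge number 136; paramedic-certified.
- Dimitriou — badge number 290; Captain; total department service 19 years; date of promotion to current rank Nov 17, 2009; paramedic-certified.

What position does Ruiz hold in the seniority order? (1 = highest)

4

By rank: Okafor (Battalion Chief); then Mendoza, Bianchi, Ruiz, Dimitriou, Baptiste, Lund and Chaudhari (Captain).
Among Mendoza, Bianchi, Ruiz, Dimitriou, Baptiste, Lund and Chaudhari, by badge number (lower first) (reversed rule for this group): Mendoza and Bianchi (254) before Ruiz, Dimitriou, Baptiste and Lund (290) before Chaudhari (476).
Among Mendoza and Bianchi, by total department service (higher first): Mendoza (27 years) before Bianchi (19 years).
Among Ruiz, Dimitriou, Baptiste and Lund, by total department service (higher first): Ruiz (24 years) before Dimitriou (19 years) before Baptiste (11 years) before Lund (5 years).
Order: Okafor, Mendoza, Bianchi, Ruiz, Dimitriou, Baptiste, Lund, Chaudhari. So position 4.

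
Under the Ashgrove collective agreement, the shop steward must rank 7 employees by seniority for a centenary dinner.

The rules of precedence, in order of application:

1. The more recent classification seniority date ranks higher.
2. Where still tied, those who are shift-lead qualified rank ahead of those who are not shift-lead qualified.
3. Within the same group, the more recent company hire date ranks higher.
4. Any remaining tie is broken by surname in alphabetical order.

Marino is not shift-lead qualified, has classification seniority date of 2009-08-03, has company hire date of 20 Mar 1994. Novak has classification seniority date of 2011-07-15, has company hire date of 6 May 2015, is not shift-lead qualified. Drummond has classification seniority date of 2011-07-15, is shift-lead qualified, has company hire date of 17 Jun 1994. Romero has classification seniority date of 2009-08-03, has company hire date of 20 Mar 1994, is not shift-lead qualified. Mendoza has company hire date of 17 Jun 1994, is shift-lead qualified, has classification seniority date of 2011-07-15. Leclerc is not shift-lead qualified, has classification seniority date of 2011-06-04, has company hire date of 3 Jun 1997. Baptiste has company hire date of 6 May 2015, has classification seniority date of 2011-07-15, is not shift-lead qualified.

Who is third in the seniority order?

Baptiste

By classification seniority date (later first): Drummond, Mendoza, Baptiste and Novak (each 2011-07-15); then Leclerc (2011-06-04); then Marino and Romero (both 2009-08-03).
Among Drummond, Mendoza, Baptiste and Novak, shift-lead qualified before not shift-lead qualified: Drummond and Mendoza (shift-lead qualified) before Baptiste and Novak (not shift-lead qualified).
Drummond and Mendoza both have company hire date 17 Jun 1994, so the next rule applies.
Among Drummond and Mendoza, alphabetically by surname: Drummond before Mendoza.
Baptiste and Novak both have company hire date 6 May 2015, so the next rule applies.
Among Baptiste and Novak, alphabetically by surname: Baptiste before Novak.
Marino and Romero are each not shift-lead qualified, so the next rule applies.
Marino and Romero both have company hire date 20 Mar 1994, so the next rule applies.
Among Marino and Romero, alphabetically by surname: Marino before Romero.
Order: Drummond, Mendoza, Baptiste, Novak, Leclerc, Marino, Romero.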